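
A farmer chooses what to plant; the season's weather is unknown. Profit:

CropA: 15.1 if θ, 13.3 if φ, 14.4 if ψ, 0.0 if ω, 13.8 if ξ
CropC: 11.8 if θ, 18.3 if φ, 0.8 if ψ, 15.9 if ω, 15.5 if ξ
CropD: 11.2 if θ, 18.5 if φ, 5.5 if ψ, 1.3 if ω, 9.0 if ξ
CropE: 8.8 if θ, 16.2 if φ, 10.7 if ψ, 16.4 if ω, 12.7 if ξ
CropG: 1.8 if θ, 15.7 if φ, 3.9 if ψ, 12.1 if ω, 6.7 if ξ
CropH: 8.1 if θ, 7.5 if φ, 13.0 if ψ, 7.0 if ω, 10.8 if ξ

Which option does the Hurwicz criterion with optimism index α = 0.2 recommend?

CropE

CropA: 0.2·15.1 + 0.8·0.0 = 3.02
CropC: 0.2·18.3 + 0.8·0.8 = 4.3
CropD: 0.2·18.5 + 0.8·1.3 = 4.74
CropE: 0.2·16.4 + 0.8·8.8 = 10.32
CropG: 0.2·15.7 + 0.8·1.8 = 4.58
CropH: 0.2·13.0 + 0.8·7.0 = 8.2
Highest Hurwicz score = 10.32 → CropE.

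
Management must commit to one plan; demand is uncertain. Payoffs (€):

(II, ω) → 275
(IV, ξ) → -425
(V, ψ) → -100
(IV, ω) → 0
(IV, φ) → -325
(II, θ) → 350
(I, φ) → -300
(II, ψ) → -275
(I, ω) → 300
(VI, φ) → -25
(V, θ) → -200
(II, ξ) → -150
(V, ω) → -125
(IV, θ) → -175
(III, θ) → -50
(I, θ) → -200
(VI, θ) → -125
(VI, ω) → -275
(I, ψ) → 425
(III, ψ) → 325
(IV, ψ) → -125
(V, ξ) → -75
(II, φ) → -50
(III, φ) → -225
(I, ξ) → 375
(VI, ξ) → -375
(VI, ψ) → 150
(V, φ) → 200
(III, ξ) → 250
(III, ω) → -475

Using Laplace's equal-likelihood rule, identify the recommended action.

I

Row averages: I=120, II=30, III=-35, IV=-210, V=-60, VI=-130
Highest average = 120 → I.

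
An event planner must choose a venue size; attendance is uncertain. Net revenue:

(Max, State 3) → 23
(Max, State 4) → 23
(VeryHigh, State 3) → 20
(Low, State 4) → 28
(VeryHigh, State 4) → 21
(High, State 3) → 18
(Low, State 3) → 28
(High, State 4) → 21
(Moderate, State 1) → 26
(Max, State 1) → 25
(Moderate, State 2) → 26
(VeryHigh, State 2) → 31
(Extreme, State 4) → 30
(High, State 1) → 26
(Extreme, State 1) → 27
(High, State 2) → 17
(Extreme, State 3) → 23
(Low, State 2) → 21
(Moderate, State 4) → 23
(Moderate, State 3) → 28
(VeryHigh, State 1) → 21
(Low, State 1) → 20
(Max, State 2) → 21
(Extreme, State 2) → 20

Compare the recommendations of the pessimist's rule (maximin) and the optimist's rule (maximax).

maximin → Moderate; maximax → VeryHigh (disagree)

Row minima: Low=20, Moderate=23, High=17, VeryHigh=20, Extreme=20, Max=21
Best worst-case = 23 → Moderate.
Row maxima: Low=28, Moderate=28, High=26, VeryHigh=31, Extreme=30, Max=25
Best best-case = 31 → VeryHigh.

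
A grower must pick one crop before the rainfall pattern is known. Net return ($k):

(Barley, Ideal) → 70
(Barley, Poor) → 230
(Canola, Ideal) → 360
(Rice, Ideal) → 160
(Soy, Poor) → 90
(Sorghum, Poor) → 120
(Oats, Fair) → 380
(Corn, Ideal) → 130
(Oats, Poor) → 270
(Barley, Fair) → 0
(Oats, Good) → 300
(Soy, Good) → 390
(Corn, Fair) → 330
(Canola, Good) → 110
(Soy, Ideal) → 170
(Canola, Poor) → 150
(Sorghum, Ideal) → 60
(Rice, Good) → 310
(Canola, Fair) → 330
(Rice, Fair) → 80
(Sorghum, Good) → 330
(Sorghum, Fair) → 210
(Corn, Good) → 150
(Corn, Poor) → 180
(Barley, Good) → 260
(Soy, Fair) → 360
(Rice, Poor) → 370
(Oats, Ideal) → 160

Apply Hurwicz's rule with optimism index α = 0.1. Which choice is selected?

Oats

Rice: 0.1·370 + 0.9·80 = 109
Soy: 0.1·390 + 0.9·90 = 120
Canola: 0.1·360 + 0.9·110 = 135
Corn: 0.1·330 + 0.9·130 = 150
Sorghum: 0.1·330 + 0.9·60 = 87
Oats: 0.1·380 + 0.9·160 = 182
Barley: 0.1·260 + 0.9·0 = 26
Highest Hurwicz score = 182 → Oats.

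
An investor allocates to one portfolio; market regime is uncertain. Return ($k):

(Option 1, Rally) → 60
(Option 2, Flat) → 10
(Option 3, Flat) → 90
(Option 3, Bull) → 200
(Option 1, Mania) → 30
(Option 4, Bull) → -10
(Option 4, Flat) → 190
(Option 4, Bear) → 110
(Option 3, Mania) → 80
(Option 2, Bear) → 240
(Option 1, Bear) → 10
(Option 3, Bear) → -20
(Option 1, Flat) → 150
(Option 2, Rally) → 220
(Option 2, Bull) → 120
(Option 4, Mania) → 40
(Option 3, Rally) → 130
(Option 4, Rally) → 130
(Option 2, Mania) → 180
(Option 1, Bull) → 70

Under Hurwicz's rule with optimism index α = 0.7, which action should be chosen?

Option 2

Option 1: 0.7·150 + 0.3·10 = 108
Option 2: 0.7·240 + 0.3·10 = 171
Option 3: 0.7·200 + 0.3·(-20) = 134
Option 4: 0.7·190 + 0.3·(-10) = 130
Highest Hurwicz score = 171 → Option 2.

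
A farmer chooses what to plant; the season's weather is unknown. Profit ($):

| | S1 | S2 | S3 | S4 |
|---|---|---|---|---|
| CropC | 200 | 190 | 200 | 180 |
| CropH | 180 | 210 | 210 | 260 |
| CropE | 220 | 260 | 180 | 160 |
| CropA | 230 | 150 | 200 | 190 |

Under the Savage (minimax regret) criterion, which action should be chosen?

CropH

Column bests: S1=230, S2=260, S3=210, S4=260.
CropC regrets: 30, 70, 10, 80 → max 80
CropH regrets: 50, 50, 0, 0 → max 50
CropE regrets: 10, 0, 30, 100 → max 100
CropA regrets: 0, 110, 10, 70 → max 110
Smallest max regret = 50 → CropH.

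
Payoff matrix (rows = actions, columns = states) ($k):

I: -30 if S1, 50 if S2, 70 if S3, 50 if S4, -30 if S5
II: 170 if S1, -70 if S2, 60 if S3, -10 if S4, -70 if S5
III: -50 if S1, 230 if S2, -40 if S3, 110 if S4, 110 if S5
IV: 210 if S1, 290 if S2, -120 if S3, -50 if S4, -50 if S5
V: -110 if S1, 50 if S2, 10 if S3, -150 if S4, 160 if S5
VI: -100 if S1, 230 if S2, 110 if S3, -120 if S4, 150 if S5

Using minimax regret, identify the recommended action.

IV

Column bests: S1=210, S2=290, S3=110, S4=110, S5=160.
I regrets: 240, 240, 40, 60, 190 → max 240
II regrets: 40, 360, 50, 120, 230 → max 360
III regrets: 260, 60, 150, 0, 50 → max 260
IV regrets: 0, 0, 230, 160, 210 → max 230
V regrets: 320, 240, 100, 260, 0 → max 320
VI regrets: 310, 60, 0, 230, 10 → max 310
Smallest max regret = 230 → IV.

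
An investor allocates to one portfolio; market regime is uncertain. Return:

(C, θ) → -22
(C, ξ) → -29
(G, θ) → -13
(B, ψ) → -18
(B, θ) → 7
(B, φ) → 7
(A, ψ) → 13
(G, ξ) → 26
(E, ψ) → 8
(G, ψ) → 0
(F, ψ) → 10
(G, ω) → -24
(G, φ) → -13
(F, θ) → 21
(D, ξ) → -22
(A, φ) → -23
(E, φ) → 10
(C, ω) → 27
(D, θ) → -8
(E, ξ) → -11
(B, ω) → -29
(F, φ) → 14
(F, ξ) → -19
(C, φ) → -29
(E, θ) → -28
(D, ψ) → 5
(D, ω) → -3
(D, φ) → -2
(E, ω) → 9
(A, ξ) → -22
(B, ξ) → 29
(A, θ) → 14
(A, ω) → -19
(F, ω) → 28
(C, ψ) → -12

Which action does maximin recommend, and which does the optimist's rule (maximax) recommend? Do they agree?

Row minima: A=-23, B=-29, C=-29, D=-22, E=-28, F=-19, G=-24
Best worst-case = -19 → F.
Row maxima: A=14, B=29, C=27, D=5, E=10, F=28, G=26
Best best-case = 29 → B.

maximin → F; maximax → B (disagree)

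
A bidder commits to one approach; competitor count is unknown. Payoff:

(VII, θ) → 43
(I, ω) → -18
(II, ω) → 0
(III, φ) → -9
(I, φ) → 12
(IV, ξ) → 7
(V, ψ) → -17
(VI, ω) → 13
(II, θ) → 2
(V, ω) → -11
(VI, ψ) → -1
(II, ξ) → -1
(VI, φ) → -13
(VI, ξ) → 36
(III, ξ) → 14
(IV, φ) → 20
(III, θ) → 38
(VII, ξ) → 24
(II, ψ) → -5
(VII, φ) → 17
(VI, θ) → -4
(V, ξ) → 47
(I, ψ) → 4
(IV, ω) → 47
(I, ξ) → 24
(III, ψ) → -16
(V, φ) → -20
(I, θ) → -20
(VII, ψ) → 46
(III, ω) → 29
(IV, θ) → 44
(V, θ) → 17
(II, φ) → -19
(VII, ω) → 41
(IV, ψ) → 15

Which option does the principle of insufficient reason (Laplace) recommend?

VII

Row averages: I=0.4, II=-4.6, III=11.2, IV=26.6, V=3.2, VI=6.2, VII=34.2
Highest average = 34.2 → VII.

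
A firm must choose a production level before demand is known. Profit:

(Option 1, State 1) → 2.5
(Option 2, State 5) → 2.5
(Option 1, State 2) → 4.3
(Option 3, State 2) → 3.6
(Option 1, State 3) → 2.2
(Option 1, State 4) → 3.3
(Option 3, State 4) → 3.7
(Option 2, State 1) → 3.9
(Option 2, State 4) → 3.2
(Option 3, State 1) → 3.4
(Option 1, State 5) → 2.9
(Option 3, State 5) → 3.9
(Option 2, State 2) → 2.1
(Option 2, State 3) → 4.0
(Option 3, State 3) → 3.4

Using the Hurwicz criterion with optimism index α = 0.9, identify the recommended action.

Option 1

Option 1: 0.9·4.3 + 0.1·2.2 = 4.09
Option 2: 0.9·4.0 + 0.1·2.1 = 3.81
Option 3: 0.9·3.9 + 0.1·3.4 = 3.85
Highest Hurwicz score = 4.09 → Option 1.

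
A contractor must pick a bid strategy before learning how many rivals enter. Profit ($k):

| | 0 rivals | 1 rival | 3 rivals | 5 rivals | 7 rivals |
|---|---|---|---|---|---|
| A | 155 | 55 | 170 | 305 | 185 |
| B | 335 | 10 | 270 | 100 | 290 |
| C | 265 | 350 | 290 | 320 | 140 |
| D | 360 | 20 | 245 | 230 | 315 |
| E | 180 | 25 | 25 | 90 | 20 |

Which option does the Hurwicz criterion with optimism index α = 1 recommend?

A: 1·305 + 0·55 = 305
B: 1·335 + 0·10 = 335
C: 1·350 + 0·140 = 350
D: 1·360 + 0·20 = 360
E: 1·180 + 0·20 = 180
Highest Hurwicz score = 360 → D.

D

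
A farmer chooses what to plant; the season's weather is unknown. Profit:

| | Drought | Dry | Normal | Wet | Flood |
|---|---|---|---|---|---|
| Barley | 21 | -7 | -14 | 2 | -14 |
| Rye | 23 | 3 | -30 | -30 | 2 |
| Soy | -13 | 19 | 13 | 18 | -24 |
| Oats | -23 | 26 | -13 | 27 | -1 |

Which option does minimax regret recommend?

Column bests: Drought=23, Dry=26, Normal=13, Wet=27, Flood=2.
Barley regrets: 2, 33, 27, 25, 16 → max 33
Rye regrets: 0, 23, 43, 57, 0 → max 57
Soy regrets: 36, 7, 0, 9, 26 → max 36
Oats regrets: 46, 0, 26, 0, 3 → max 46
Smallest max regret = 33 → Barley.

Barley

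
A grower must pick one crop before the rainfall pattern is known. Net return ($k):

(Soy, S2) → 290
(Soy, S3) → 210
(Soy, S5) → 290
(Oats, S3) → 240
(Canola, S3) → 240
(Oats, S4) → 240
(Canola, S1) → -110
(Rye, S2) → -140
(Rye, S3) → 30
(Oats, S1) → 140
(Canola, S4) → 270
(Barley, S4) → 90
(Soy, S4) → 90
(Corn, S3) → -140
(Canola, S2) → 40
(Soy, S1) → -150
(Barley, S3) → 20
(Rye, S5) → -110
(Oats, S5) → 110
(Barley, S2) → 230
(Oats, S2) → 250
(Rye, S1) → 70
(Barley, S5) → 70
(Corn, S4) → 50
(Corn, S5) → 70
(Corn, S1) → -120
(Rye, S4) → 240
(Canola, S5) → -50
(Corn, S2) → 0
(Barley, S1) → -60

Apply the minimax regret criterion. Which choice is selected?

Column bests: S1=140, S2=290, S3=240, S4=270, S5=290.
Soy regrets: 290, 0, 30, 180, 0 → max 290
Corn regrets: 260, 290, 380, 220, 220 → max 380
Oats regrets: 0, 40, 0, 30, 180 → max 180
Canola regrets: 250, 250, 0, 0, 340 → max 340
Barley regrets: 200, 60, 220, 180, 220 → max 220
Rye regrets: 70, 430, 210, 30, 400 → max 430
Smallest max regret = 180 → Oats.

Oats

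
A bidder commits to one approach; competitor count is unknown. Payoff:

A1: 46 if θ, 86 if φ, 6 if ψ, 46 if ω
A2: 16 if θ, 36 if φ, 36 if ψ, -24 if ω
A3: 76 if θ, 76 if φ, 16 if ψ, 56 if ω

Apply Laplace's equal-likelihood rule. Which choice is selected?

Row averages: A1=46, A2=16, A3=56
Highest average = 56 → A3.

A3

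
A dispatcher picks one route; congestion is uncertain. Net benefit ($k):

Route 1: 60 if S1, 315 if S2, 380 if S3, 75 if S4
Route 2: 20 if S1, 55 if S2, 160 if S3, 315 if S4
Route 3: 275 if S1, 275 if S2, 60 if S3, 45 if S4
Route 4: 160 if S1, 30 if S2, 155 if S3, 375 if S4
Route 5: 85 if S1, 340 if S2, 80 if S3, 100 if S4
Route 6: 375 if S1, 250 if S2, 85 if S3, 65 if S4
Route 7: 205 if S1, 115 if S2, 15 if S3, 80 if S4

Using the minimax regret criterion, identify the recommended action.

Route 5

Column bests: S1=375, S2=340, S3=380, S4=375.
Route 1 regrets: 315, 25, 0, 300 → max 315
Route 2 regrets: 355, 285, 220, 60 → max 355
Route 3 regrets: 100, 65, 320, 330 → max 330
Route 4 regrets: 215, 310, 225, 0 → max 310
Route 5 regrets: 290, 0, 300, 275 → max 300
Route 6 regrets: 0, 90, 295, 310 → max 310
Route 7 regrets: 170, 225, 365, 295 → max 365
Smallest max regret = 300 → Route 5.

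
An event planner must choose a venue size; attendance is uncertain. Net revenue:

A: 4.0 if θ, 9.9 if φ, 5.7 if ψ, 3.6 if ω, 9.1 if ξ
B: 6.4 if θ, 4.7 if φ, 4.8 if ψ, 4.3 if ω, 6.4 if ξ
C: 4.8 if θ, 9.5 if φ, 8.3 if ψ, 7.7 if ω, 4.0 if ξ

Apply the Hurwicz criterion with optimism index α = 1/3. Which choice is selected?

A: 1/3·9.9 + 2/3·3.6 = 5.7
B: 1/3·6.4 + 2/3·4.3 = 5
C: 1/3·9.5 + 2/3·4.0 = 35/6
Highest Hurwicz score = 35/6 → C.

C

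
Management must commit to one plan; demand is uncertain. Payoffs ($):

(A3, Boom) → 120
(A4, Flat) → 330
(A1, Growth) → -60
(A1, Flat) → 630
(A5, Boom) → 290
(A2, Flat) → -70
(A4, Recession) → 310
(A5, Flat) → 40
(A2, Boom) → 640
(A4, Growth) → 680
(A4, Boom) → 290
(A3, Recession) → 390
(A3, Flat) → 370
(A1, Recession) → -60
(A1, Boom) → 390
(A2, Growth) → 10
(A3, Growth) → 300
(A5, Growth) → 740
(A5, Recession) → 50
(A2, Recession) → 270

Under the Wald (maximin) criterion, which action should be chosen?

Row minima: A1=-60, A2=-70, A3=120, A4=290, A5=40
Best worst-case = 290 → A4.

A4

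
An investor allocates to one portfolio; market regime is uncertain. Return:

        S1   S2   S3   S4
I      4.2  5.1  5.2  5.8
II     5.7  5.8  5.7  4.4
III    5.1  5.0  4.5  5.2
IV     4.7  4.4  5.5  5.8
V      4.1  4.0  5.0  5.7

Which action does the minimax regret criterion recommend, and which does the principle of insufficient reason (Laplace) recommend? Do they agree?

Column bests: S1=5.7, S2=5.8, S3=5.7, S4=5.8.
I regrets: 1.5, 0.7, 0.5, 0.0 → max 1.5
II regrets: 0.0, 0.0, 0.0, 1.4 → max 1.4
III regrets: 0.6, 0.8, 1.2, 0.6 → max 1.2
IV regrets: 1.0, 1.4, 0.2, 0.0 → max 1.4
V regrets: 1.6, 1.8, 0.7, 0.1 → max 1.8
Smallest max regret = 1.2 → III.
Row averages: I=5.075, II=5.4, III=4.95, IV=5.1, V=4.7
Highest average = 5.4 → II.

minimax regret → III; laplace → II (disagree)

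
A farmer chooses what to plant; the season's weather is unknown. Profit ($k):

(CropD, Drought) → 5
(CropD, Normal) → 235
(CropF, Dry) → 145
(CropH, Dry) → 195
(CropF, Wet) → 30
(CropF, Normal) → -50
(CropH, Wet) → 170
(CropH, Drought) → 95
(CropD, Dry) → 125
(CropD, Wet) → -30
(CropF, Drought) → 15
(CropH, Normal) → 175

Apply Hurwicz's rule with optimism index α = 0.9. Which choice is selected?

CropD: 0.9·235 + 0.1·(-30) = 208.5
CropH: 0.9·195 + 0.1·95 = 185
CropF: 0.9·145 + 0.1·(-50) = 125.5
Highest Hurwicz score = 208.5 → CropD.

CropD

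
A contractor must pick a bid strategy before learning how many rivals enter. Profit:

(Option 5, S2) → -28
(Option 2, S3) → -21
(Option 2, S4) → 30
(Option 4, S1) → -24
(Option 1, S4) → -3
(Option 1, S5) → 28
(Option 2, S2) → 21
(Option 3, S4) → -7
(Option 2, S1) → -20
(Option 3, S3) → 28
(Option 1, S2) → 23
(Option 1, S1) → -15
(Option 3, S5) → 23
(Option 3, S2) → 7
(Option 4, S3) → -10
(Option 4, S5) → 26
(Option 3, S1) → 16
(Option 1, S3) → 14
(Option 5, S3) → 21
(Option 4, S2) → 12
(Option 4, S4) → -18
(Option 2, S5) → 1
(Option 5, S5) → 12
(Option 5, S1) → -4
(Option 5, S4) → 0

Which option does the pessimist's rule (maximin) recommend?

Option 3

Row minima: Option 1=-15, Option 2=-21, Option 3=-7, Option 4=-24, Option 5=-28
Best worst-case = -7 → Option 3.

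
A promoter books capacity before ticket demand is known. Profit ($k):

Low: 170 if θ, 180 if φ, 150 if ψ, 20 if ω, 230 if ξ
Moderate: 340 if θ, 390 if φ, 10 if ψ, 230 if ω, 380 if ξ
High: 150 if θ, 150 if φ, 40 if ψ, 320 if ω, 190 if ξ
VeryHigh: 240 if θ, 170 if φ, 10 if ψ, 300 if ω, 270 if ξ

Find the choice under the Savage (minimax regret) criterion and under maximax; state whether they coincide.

minimax regret → Moderate; maximax → Moderate (agree)

Column bests: θ=340, φ=390, ψ=150, ω=320, ξ=380.
Low regrets: 170, 210, 0, 300, 150 → max 300
Moderate regrets: 0, 0, 140, 90, 0 → max 140
High regrets: 190, 240, 110, 0, 190 → max 240
VeryHigh regrets: 100, 220, 140, 20, 110 → max 220
Smallest max regret = 140 → Moderate.
Row maxima: Low=230, Moderate=390, High=320, VeryHigh=300
Best best-case = 390 → Moderate.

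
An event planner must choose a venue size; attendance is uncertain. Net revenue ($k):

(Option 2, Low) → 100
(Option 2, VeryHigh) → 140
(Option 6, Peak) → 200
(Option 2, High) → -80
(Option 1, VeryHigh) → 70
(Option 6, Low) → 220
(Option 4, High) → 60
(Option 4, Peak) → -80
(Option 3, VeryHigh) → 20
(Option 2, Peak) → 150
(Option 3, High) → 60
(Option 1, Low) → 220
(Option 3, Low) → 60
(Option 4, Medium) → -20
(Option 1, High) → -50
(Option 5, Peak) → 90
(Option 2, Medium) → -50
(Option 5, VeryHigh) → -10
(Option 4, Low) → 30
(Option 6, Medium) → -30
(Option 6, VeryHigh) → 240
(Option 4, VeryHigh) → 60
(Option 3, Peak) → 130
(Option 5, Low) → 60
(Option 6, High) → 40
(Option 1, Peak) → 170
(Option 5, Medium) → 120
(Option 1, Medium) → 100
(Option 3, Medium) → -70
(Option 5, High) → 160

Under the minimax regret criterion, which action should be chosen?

Option 6

Column bests: Low=220, Medium=120, High=160, VeryHigh=240, Peak=200.
Option 1 regrets: 0, 20, 210, 170, 30 → max 210
Option 2 regrets: 120, 170, 240, 100, 50 → max 240
Option 3 regrets: 160, 190, 100, 220, 70 → max 220
Option 4 regrets: 190, 140, 100, 180, 280 → max 280
Option 5 regrets: 160, 0, 0, 250, 110 → max 250
Option 6 regrets: 0, 150, 120, 0, 0 → max 150
Smallest max regret = 150 → Option 6.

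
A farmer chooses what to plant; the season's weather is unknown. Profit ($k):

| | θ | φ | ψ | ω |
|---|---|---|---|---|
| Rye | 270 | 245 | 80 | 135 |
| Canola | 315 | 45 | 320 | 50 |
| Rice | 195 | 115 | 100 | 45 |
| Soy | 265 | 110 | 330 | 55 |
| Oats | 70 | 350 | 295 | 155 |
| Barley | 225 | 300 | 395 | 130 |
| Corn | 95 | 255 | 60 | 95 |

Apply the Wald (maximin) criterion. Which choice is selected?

Row minima: Rye=80, Canola=45, Rice=45, Soy=55, Oats=70, Barley=130, Corn=60
Best worst-case = 130 → Barley.

Barley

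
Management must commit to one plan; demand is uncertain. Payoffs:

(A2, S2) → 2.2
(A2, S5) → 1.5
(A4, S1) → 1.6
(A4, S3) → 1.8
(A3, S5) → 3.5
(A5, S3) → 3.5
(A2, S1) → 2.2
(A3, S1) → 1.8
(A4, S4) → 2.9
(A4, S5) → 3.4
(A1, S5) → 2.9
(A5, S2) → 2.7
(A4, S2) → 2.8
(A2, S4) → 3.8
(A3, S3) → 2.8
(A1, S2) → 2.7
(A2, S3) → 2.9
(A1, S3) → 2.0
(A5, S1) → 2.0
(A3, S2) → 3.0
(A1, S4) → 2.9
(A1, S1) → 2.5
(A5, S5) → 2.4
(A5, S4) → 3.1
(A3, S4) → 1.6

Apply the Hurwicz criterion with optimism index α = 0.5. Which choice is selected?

A5

A1: 0.5·2.9 + 0.5·2.0 = 2.45
A2: 0.5·3.8 + 0.5·1.5 = 2.65
A3: 0.5·3.5 + 0.5·1.6 = 2.55
A4: 0.5·3.4 + 0.5·1.6 = 2.5
A5: 0.5·3.5 + 0.5·2.0 = 2.75
Highest Hurwicz score = 2.75 → A5.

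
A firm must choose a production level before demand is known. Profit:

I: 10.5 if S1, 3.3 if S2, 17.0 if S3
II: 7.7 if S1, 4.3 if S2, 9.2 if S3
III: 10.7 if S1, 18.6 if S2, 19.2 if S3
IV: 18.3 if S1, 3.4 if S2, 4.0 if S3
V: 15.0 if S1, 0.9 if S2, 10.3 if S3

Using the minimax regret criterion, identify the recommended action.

III

Column bests: S1=18.3, S2=18.6, S3=19.2.
I regrets: 7.8, 15.3, 2.2 → max 15.3
II regrets: 10.6, 14.3, 10.0 → max 14.3
III regrets: 7.6, 0.0, 0.0 → max 7.6
IV regrets: 0.0, 15.2, 15.2 → max 15.2
V regrets: 3.3, 17.7, 8.9 → max 17.7
Smallest max regret = 7.6 → III.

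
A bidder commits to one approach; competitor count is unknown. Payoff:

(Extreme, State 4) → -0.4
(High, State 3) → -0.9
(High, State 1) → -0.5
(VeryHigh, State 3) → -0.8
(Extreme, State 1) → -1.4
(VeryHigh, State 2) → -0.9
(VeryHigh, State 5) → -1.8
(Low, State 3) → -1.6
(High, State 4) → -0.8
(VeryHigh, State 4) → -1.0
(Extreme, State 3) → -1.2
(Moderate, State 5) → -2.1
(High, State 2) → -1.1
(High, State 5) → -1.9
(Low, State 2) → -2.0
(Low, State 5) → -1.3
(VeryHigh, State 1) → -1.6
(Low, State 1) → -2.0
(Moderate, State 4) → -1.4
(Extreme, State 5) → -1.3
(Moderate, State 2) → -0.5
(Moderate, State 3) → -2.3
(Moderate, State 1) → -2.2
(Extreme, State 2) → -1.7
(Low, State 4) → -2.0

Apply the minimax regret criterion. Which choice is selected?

Column bests: State 1=-0.5, State 2=-0.5, State 3=-0.8, State 4=-0.4, State 5=-1.3.
Low regrets: 1.5, 1.5, 0.8, 1.6, 0.0 → max 1.6
Moderate regrets: 1.7, 0.0, 1.5, 1.0, 0.8 → max 1.7
High regrets: 0.0, 0.6, 0.1, 0.4, 0.6 → max 0.6
VeryHigh regrets: 1.1, 0.4, 0.0, 0.6, 0.5 → max 1.1
Extreme regrets: 0.9, 1.2, 0.4, 0.0, 0.0 → max 1.2
Smallest max regret = 0.6 → High.

High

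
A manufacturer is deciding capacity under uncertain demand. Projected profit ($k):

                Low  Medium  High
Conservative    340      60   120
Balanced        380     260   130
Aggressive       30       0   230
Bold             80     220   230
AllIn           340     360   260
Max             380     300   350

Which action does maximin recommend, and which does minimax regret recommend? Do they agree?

Row minima: Conservative=60, Balanced=130, Aggressive=0, Bold=80, AllIn=260, Max=300
Best worst-case = 300 → Max.
Column bests: Low=380, Medium=360, High=350.
Conservative regrets: 40, 300, 230 → max 300
Balanced regrets: 0, 100, 220 → max 220
Aggressive regrets: 350, 360, 120 → max 360
Bold regrets: 300, 140, 120 → max 300
AllIn regrets: 40, 0, 90 → max 90
Max regrets: 0, 60, 0 → max 60
Smallest max regret = 60 → Max.

maximin → Max; minimax regret → Max (agree)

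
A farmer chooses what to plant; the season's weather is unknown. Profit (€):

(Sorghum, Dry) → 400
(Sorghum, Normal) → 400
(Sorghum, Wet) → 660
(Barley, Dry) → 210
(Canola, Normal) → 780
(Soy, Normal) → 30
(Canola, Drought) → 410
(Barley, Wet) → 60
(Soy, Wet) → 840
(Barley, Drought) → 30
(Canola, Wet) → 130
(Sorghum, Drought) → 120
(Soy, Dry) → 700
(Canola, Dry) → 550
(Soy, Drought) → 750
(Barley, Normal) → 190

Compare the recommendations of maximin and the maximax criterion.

Row minima: Soy=30, Canola=130, Sorghum=120, Barley=30
Best worst-case = 130 → Canola.
Row maxima: Soy=840, Canola=780, Sorghum=660, Barley=210
Best best-case = 840 → Soy.

maximin → Canola; maximax → Soy (disagree)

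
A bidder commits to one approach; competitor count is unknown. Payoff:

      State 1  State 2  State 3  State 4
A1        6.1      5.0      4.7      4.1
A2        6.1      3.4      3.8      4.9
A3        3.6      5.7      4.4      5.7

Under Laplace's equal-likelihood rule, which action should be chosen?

Row averages: A1=4.975, A2=4.55, A3=4.85
Highest average = 4.975 → A1.

A1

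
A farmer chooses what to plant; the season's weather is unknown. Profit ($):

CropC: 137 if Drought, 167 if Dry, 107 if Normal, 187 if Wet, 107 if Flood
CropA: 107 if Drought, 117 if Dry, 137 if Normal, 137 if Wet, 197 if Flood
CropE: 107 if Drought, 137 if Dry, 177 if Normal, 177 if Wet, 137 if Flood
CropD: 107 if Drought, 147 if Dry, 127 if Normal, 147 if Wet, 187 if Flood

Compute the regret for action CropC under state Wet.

Best payoff under Wet is 187.
Regret = 187 − 187 = 0.

0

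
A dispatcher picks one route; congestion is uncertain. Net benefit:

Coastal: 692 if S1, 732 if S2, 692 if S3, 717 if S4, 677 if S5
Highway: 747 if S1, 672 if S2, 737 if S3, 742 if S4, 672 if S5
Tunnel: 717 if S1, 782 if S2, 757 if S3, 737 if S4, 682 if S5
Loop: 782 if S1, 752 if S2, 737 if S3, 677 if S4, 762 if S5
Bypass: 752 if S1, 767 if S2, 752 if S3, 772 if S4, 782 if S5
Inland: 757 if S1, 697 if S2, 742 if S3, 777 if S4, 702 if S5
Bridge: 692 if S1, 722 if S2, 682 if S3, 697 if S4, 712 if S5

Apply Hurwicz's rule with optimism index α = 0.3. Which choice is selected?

Coastal: 0.3·732 + 0.7·677 = 693.5
Highway: 0.3·747 + 0.7·672 = 694.5
Tunnel: 0.3·782 + 0.7·682 = 712
Loop: 0.3·782 + 0.7·677 = 708.5
Bypass: 0.3·782 + 0.7·752 = 761
Inland: 0.3·777 + 0.7·697 = 721
Bridge: 0.3·722 + 0.7·682 = 694
Highest Hurwicz score = 761 → Bypass.

Bypass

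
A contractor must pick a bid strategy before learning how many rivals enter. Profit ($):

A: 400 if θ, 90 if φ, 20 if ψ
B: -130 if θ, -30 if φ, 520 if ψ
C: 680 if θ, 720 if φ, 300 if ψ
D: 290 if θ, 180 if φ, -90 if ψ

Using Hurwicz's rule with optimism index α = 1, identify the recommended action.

A: 1·400 + 0·20 = 400
B: 1·520 + 0·(-130) = 520
C: 1·720 + 0·300 = 720
D: 1·290 + 0·(-90) = 290
Highest Hurwicz score = 720 → C.

C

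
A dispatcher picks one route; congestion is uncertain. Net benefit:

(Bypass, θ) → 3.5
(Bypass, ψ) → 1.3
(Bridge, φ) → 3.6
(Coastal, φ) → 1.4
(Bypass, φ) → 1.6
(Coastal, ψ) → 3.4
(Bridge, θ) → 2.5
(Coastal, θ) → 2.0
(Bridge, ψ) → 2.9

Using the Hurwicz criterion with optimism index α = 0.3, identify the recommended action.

Bridge: 0.3·3.6 + 0.7·2.5 = 2.83
Coastal: 0.3·3.4 + 0.7·1.4 = 2
Bypass: 0.3·3.5 + 0.7·1.3 = 1.96
Highest Hurwicz score = 2.83 → Bridge.

Bridge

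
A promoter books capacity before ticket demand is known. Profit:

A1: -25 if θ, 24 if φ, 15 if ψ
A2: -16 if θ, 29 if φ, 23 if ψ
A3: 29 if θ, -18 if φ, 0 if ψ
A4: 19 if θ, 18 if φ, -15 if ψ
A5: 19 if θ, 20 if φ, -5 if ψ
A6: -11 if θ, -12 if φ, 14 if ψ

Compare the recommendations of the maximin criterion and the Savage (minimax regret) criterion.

Row minima: A1=-25, A2=-16, A3=-18, A4=-15, A5=-5, A6=-12
Best worst-case = -5 → A5.
Column bests: θ=29, φ=29, ψ=23.
A1 regrets: 54, 5, 8 → max 54
A2 regrets: 45, 0, 0 → max 45
A3 regrets: 0, 47, 23 → max 47
A4 regrets: 10, 11, 38 → max 38
A5 regrets: 10, 9, 28 → max 28
A6 regrets: 40, 41, 9 → max 41
Smallest max regret = 28 → A5.

maximin → A5; minimax regret → A5 (agree)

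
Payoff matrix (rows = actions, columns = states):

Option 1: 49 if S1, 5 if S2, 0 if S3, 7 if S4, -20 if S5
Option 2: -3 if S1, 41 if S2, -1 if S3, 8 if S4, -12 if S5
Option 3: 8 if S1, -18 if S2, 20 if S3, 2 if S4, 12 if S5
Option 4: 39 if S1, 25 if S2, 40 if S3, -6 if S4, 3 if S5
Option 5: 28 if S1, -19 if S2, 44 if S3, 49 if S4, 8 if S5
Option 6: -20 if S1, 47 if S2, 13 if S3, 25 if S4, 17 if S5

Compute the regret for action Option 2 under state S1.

52

Best payoff under S1 is 49.
Regret = 49 − (-3) = 52.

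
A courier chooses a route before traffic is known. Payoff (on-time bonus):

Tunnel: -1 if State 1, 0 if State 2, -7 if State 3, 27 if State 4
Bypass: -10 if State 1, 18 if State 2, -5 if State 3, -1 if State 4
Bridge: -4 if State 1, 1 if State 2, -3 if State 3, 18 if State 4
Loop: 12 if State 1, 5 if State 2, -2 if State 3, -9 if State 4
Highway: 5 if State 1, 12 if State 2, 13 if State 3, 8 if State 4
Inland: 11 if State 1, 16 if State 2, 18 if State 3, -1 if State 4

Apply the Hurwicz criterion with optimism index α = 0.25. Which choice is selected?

Tunnel: 0.25·27 + 0.75·(-7) = 1.5
Bypass: 0.25·18 + 0.75·(-10) = -3
Bridge: 0.25·18 + 0.75·(-4) = 1.5
Loop: 0.25·12 + 0.75·(-9) = -3.75
Highway: 0.25·13 + 0.75·5 = 7
Inland: 0.25·18 + 0.75·(-1) = 3.75
Highest Hurwicz score = 7 → Highway.

Highway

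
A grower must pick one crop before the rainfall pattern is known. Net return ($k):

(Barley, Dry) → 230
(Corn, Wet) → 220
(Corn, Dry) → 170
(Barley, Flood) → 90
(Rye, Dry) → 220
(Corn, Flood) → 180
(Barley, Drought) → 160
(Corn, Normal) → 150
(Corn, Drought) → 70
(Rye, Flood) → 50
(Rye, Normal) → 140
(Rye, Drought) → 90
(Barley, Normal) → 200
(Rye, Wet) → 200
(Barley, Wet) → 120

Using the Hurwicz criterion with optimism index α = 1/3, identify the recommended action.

Barley

Corn: 1/3·220 + 2/3·70 = 120
Barley: 1/3·230 + 2/3·90 = 410/3
Rye: 1/3·220 + 2/3·50 = 320/3
Highest Hurwicz score = 410/3 → Barley.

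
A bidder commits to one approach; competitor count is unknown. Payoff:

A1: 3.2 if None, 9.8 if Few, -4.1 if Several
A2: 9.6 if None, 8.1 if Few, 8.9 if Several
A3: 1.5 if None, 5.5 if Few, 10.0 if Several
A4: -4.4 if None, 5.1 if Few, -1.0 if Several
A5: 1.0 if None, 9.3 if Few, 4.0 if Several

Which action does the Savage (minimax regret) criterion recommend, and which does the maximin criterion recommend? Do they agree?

Column bests: None=9.6, Few=9.8, Several=10.0.
A1 regrets: 6.4, 0.0, 14.1 → max 14.1
A2 regrets: 0.0, 1.7, 1.1 → max 1.7
A3 regrets: 8.1, 4.3, 0.0 → max 8.1
A4 regrets: 14.0, 4.7, 11.0 → max 14.0
A5 regrets: 8.6, 0.5, 6.0 → max 8.6
Smallest max regret = 1.7 → A2.
Row minima: A1=-4.1, A2=8.1, A3=1.5, A4=-4.4, A5=1.0
Best worst-case = 8.1 → A2.

minimax regret → A2; maximin → A2 (agree)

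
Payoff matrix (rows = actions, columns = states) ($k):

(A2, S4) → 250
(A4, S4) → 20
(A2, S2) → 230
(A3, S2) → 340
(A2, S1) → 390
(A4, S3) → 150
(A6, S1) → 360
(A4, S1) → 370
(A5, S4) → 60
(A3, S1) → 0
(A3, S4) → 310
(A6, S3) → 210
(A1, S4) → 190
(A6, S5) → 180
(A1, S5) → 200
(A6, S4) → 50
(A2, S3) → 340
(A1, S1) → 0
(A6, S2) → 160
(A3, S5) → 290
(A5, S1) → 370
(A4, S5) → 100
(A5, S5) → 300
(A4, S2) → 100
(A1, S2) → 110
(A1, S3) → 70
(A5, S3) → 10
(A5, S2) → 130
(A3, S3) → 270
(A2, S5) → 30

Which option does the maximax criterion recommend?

Row maxima: A1=200, A2=390, A3=340, A4=370, A5=370, A6=360
Best best-case = 390 → A2.

A2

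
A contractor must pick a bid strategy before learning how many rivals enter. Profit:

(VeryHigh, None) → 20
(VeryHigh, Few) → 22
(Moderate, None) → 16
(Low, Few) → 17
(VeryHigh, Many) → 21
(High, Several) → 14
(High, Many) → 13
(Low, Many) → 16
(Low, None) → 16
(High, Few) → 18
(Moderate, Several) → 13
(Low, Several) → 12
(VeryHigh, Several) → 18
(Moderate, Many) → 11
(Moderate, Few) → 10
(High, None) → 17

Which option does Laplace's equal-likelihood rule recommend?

VeryHigh

Row averages: Low=15.25, Moderate=12.5, High=15.5, VeryHigh=20.25
Highest average = 20.25 → VeryHigh.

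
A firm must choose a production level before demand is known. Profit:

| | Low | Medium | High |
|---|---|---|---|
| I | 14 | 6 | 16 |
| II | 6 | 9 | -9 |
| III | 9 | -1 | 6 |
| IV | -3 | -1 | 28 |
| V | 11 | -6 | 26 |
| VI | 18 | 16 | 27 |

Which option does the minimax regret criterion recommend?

Column bests: Low=18, Medium=16, High=28.
I regrets: 4, 10, 12 → max 12
II regrets: 12, 7, 37 → max 37
III regrets: 9, 17, 22 → max 22
IV regrets: 21, 17, 0 → max 21
V regrets: 7, 22, 2 → max 22
VI regrets: 0, 0, 1 → max 1
Smallest max regret = 1 → VI.

VI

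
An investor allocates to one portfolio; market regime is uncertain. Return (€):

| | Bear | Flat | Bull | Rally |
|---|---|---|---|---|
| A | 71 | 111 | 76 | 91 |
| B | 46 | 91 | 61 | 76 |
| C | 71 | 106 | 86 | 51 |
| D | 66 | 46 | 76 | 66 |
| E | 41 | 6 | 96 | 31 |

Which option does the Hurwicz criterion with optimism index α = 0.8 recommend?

A: 0.8·111 + 0.2·71 = 103
B: 0.8·91 + 0.2·46 = 82
C: 0.8·106 + 0.2·51 = 95
D: 0.8·76 + 0.2·46 = 70
E: 0.8·96 + 0.2·6 = 78
Highest Hurwicz score = 103 → A.

A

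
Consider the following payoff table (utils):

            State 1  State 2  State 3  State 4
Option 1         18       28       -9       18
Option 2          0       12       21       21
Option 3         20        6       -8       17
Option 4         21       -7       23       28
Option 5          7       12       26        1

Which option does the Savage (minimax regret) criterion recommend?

Column bests: State 1=21, State 2=28, State 3=26, State 4=28.
Option 1 regrets: 3, 0, 35, 10 → max 35
Option 2 regrets: 21, 16, 5, 7 → max 21
Option 3 regrets: 1, 22, 34, 11 → max 34
Option 4 regrets: 0, 35, 3, 0 → max 35
Option 5 regrets: 14, 16, 0, 27 → max 27
Smallest max regret = 21 → Option 2.

Option 2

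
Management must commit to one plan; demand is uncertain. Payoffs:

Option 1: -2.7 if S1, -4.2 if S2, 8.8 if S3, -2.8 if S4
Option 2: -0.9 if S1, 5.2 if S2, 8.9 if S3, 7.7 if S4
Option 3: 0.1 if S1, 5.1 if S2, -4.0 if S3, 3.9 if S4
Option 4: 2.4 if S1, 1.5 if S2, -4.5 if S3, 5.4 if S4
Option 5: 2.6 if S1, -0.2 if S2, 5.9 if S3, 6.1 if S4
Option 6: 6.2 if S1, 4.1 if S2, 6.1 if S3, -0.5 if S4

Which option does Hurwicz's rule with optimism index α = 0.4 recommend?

Option 1: 0.4·8.8 + 0.6·(-4.2) = 1
Option 2: 0.4·8.9 + 0.6·(-0.9) = 3.02
Option 3: 0.4·5.1 + 0.6·(-4.0) = -0.36
Option 4: 0.4·5.4 + 0.6·(-4.5) = -0.54
Option 5: 0.4·6.1 + 0.6·(-0.2) = 2.32
Option 6: 0.4·6.2 + 0.6·(-0.5) = 2.18
Highest Hurwicz score = 3.02 → Option 2.

Option 2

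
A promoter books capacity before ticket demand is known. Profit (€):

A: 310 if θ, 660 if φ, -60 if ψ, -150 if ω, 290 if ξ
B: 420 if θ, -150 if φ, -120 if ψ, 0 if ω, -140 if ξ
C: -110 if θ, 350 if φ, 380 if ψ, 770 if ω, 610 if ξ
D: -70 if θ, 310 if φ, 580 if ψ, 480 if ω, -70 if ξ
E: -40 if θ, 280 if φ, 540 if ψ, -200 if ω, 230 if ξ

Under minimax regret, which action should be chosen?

Column bests: θ=420, φ=660, ψ=580, ω=770, ξ=610.
A regrets: 110, 0, 640, 920, 320 → max 920
B regrets: 0, 810, 700, 770, 750 → max 810
C regrets: 530, 310, 200, 0, 0 → max 530
D regrets: 490, 350, 0, 290, 680 → max 680
E regrets: 460, 380, 40, 970, 380 → max 970
Smallest max regret = 530 → C.

C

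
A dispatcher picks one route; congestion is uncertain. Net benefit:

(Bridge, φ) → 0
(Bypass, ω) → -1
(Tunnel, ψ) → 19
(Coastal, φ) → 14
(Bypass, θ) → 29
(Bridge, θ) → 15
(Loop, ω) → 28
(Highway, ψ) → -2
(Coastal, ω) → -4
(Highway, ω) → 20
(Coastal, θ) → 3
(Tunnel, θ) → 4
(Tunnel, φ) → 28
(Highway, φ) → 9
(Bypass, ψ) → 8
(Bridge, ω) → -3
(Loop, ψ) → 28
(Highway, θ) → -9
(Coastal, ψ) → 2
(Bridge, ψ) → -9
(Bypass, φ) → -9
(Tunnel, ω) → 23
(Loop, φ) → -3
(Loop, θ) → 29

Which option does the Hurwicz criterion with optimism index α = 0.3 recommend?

Tunnel

Bridge: 0.3·15 + 0.7·(-9) = -1.8
Tunnel: 0.3·28 + 0.7·4 = 11.2
Loop: 0.3·29 + 0.7·(-3) = 6.6
Bypass: 0.3·29 + 0.7·(-9) = 2.4
Coastal: 0.3·14 + 0.7·(-4) = 1.4
Highway: 0.3·20 + 0.7·(-9) = -0.3
Highest Hurwicz score = 11.2 → Tunnel.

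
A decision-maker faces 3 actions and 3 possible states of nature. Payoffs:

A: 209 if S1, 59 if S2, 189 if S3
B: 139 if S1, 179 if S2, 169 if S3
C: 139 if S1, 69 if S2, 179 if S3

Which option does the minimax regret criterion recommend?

Column bests: S1=209, S2=179, S3=189.
A regrets: 0, 120, 0 → max 120
B regrets: 70, 0, 20 → max 70
C regrets: 70, 110, 10 → max 110
Smallest max regret = 70 → B.

B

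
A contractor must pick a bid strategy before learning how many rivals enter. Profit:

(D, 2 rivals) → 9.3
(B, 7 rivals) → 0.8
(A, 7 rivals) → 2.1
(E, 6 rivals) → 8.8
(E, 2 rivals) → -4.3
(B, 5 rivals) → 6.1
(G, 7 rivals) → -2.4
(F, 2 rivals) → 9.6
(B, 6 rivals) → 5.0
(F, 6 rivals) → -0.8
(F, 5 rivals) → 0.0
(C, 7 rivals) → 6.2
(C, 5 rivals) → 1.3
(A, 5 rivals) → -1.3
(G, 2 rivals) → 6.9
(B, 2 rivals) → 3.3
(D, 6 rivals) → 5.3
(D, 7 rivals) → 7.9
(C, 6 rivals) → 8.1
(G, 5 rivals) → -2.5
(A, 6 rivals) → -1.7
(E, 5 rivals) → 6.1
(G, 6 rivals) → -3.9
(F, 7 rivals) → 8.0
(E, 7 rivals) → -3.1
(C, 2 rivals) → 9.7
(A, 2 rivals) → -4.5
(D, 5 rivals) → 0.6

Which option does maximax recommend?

Row maxima: A=2.1, B=6.1, C=9.7, D=9.3, E=8.8, F=9.6, G=6.9
Best best-case = 9.7 → C.

C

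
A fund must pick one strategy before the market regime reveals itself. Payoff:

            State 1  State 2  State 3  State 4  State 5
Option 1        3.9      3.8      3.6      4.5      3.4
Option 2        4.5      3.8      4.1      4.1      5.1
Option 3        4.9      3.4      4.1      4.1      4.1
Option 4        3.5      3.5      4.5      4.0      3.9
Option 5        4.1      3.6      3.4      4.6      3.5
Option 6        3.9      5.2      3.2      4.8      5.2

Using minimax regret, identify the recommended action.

Option 6

Column bests: State 1=4.9, State 2=5.2, State 3=4.5, State 4=4.8, State 5=5.2.
Option 1 regrets: 1.0, 1.4, 0.9, 0.3, 1.8 → max 1.8
Option 2 regrets: 0.4, 1.4, 0.4, 0.7, 0.1 → max 1.4
Option 3 regrets: 0.0, 1.8, 0.4, 0.7, 1.1 → max 1.8
Option 4 regrets: 1.4, 1.7, 0.0, 0.8, 1.3 → max 1.7
Option 5 regrets: 0.8, 1.6, 1.1, 0.2, 1.7 → max 1.7
Option 6 regrets: 1.0, 0.0, 1.3, 0.0, 0.0 → max 1.3
Smallest max regret = 1.3 → Option 6.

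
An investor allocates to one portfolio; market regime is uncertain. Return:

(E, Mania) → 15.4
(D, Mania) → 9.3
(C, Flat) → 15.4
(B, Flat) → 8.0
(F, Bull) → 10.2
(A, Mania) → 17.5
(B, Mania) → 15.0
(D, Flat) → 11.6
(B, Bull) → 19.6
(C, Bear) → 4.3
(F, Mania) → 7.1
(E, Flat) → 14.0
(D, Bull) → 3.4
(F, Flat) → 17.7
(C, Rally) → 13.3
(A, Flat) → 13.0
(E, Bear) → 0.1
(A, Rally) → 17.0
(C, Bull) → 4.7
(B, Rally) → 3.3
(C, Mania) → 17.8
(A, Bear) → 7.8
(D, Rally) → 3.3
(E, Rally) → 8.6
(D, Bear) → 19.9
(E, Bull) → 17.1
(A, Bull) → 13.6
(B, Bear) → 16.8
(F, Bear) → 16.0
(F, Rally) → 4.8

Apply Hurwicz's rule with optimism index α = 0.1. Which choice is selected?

A

A: 0.1·17.5 + 0.9·7.8 = 8.77
B: 0.1·19.6 + 0.9·3.3 = 4.93
C: 0.1·17.8 + 0.9·4.3 = 5.65
D: 0.1·19.9 + 0.9·3.3 = 4.96
E: 0.1·17.1 + 0.9·0.1 = 1.8
F: 0.1·17.7 + 0.9·4.8 = 6.09
Highest Hurwicz score = 8.77 → A.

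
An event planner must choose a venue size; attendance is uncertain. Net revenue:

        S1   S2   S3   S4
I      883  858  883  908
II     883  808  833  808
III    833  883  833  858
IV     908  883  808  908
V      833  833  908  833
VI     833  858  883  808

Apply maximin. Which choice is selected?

Row minima: I=858, II=808, III=833, IV=808, V=833, VI=808
Best worst-case = 858 → I.

I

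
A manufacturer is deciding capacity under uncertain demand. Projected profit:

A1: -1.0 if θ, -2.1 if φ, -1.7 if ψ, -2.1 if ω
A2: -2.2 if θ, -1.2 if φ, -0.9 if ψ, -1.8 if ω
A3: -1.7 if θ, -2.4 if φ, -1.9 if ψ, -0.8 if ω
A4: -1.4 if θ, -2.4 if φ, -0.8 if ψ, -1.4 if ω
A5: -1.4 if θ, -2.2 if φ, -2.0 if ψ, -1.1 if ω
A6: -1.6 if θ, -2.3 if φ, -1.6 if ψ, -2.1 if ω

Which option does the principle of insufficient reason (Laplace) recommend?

A4

Row averages: A1=-1.725, A2=-1.525, A3=-1.7, A4=-1.5, A5=-1.675, A6=-1.9
Highest average = -1.5 → A4.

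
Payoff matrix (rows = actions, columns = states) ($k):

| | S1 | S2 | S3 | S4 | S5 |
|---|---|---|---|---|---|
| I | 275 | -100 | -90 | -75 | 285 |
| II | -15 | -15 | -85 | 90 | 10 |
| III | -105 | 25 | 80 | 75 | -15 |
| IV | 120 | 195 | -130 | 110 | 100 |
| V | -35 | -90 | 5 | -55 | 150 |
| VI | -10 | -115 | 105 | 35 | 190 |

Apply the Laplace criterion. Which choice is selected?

IV

Row averages: I=59, II=-3, III=12, IV=79, V=-5, VI=41
Highest average = 79 → IV.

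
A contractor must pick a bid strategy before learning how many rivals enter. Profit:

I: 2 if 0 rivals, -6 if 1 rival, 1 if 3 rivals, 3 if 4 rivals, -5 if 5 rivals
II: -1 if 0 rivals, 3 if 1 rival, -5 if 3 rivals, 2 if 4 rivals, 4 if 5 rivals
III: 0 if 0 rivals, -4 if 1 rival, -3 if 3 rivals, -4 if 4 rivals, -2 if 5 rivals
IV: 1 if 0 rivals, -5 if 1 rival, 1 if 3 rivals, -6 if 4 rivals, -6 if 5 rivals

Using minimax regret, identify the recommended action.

II

Column bests: 0 rivals=2, 1 rival=3, 3 rivals=1, 4 rivals=3, 5 rivals=4.
I regrets: 0, 9, 0, 0, 9 → max 9
II regrets: 3, 0, 6, 1, 0 → max 6
III regrets: 2, 7, 4, 7, 6 → max 7
IV regrets: 1, 8, 0, 9, 10 → max 10
Smallest max regret = 6 → II.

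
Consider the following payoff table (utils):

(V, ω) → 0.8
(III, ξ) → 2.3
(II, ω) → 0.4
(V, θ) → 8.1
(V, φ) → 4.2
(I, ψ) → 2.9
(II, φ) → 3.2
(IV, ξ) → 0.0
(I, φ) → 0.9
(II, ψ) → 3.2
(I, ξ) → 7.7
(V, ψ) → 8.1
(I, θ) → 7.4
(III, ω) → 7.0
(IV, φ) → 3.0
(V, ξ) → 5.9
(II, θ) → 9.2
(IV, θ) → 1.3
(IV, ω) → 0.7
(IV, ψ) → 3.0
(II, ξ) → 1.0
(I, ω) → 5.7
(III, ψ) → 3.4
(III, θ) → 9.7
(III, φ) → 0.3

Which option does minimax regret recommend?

Column bests: θ=9.7, φ=4.2, ψ=8.1, ω=7.0, ξ=7.7.
I regrets: 2.3, 3.3, 5.2, 1.3, 0.0 → max 5.2
II regrets: 0.5, 1.0, 4.9, 6.6, 6.7 → max 6.7
III regrets: 0.0, 3.9, 4.7, 0.0, 5.4 → max 5.4
IV regrets: 8.4, 1.2, 5.1, 6.3, 7.7 → max 8.4
V regrets: 1.6, 0.0, 0.0, 6.2, 1.8 → max 6.2
Smallest max regret = 5.2 → I.

I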